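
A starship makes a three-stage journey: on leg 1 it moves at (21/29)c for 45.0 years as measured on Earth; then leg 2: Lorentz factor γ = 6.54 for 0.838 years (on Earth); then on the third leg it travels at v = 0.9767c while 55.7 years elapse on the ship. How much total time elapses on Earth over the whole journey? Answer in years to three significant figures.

Leg 1: 45.0 years is already measured on Earth.
Leg 2: 0.838 years is already measured on Earth.
Leg 3: γ = 1/√(1 − 0.9767²) = 1/√0.04606 = 4.660; Δt_3 = 4.660 × 55.7 = 259.5 years.
Total: 45.00 + 0.8380 + 259.5 years.

Δt = 305 years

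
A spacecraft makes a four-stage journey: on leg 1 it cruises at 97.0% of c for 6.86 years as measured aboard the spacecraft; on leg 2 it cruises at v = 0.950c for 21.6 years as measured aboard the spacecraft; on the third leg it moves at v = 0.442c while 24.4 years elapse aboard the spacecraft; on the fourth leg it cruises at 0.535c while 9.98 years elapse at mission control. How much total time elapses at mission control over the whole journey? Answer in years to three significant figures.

Δt = 135 years

Leg 1: β = 0.970; γ = 1/√(1 − 0.970²) = 1/√0.05910 = 4.113; Δt_1 = 4.113 × 6.86 = 28.22 years.
Leg 2: γ = 1/√(1 − 0.950²) = 1/√0.09750 = 3.203; Δt_2 = 3.203 × 21.6 = 69.18 years.
Leg 3: γ = 1/√(1 − 0.442²) = 1/√0.8046 = 1.115; Δt_3 = 1.115 × 24.4 = 27.20 years.
Leg 4: 9.98 years is already measured at mission control.
Total: 28.22 + 69.18 + 27.20 + 9.980 years.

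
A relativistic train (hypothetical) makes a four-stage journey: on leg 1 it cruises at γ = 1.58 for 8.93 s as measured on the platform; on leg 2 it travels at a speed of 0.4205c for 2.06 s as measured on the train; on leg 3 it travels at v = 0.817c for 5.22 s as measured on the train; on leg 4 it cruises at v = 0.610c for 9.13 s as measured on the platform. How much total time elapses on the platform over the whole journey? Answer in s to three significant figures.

Leg 1: 8.93 s is already measured on the platform.
Leg 2: γ = 1/√(1 − 0.4205²) = 1/√0.8232 = 1.102; Δt_2 = 1.102 × 2.06 = 2.270 s.
Leg 3: γ = 1/√(1 − 0.817²) = 1/√0.3325 = 1.734; Δt_3 = 1.734 × 5.22 = 9.052 s.
Leg 4: 9.13 s is already measured on the platform.
Total: 8.930 + 2.270 + 9.052 + 9.130 s.

Δt = 29.4 s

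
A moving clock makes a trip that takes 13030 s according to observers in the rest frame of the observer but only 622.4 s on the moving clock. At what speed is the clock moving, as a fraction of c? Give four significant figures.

The proper time is measured on the moving clock (both events occur at the clock's location); Δt is measured in the rest frame of the observer. γ = Δt/τ = 13030/622.4 = 20.94.
β = √(1 − 1/γ²) = √(1 − 0.002282) = √0.9977

v = 0.9989c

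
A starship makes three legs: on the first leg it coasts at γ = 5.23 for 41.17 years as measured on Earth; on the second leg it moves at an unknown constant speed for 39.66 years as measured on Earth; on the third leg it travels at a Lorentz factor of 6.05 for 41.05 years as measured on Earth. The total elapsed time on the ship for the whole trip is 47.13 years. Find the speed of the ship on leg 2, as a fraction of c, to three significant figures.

β = 0.574

Leg 1: γ = 5.23; τ_1 = 41.17/5.230 = 7.872 years.
Leg 2: speed unknown; τ_2 = 39.66/γ_2.
Leg 3: γ = 6.05; τ_3 = 41.05/6.050 = 6.785 years.
Total proper time: 7.872 + τ_2 + 6.785 = 47.13, so τ_2 = 47.13 − 14.66 = 32.47 years.
γ_2 = 39.66/32.47 = 1.221; β = √(1 − 1/γ²) = √0.3296.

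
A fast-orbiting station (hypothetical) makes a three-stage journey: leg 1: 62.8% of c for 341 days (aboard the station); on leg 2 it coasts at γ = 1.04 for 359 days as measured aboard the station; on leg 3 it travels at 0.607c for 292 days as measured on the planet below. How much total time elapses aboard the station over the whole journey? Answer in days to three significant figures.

τ = 932 days

Leg 1: 341 days is already measured aboard the station.
Leg 2: 359 days is already measured aboard the station.
Leg 3: γ = 1/√(1 − 0.607²) = 1/√0.6316 = 1.258; τ_3 = 292/1.258 = 232.1 days.
Total: 341.0 + 359.0 + 232.1 days.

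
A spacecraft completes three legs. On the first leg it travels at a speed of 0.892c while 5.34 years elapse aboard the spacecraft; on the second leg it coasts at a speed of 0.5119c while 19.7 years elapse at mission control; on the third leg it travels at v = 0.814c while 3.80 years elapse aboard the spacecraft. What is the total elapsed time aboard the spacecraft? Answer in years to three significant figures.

τ = 26.1 years

Leg 1: 5.34 years is already measured aboard the spacecraft.
Leg 2: γ = 1/√(1 − 0.5119²) = 1/√0.7380 = 1.164; τ_2 = 19.7/1.164 = 16.92 years.
Leg 3: 3.80 years is already measured aboard the spacecraft.
Total: 5.340 + 16.92 + 3.800 years.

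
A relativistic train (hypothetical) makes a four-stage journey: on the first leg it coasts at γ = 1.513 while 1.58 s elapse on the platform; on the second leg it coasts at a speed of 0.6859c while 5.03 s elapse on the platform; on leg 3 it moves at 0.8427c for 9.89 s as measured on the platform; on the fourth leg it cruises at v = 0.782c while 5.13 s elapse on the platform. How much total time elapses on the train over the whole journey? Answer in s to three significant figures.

τ = 13.2 s

Leg 1: γ = 1.513; τ_1 = 1.58/1.513 = 1.044 s.
Leg 2: γ = 1/√(1 − 0.6859²) = 1/√0.5295 = 1.374; τ_2 = 5.03/1.374 = 3.660 s.
Leg 3: γ = 1/√(1 − 0.8427²) = 1/√0.2899 = 1.857; τ_3 = 9.89/1.857 = 5.325 s.
Leg 4: γ = 1/√(1 − 0.782²) = 1/√0.3885 = 1.604; τ_4 = 5.13/1.604 = 3.197 s.
Total: 1.044 + 3.660 + 5.325 + 3.197 s.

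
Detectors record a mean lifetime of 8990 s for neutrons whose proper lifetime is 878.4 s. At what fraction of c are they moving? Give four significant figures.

β = 0.9952

γ = Δt/τ₀ = 8990/878.4 = 10.23
β = √(1 − 1/γ²) = √(1 − 0.009547) = √0.9905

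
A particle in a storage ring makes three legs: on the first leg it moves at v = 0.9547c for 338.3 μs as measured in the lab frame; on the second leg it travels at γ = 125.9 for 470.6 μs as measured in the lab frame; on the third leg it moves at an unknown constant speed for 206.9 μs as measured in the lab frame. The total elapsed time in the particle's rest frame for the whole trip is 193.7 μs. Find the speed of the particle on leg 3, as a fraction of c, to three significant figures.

Leg 1: γ = 1/√(1 − 0.9547²) = 1/√0.08855 = 3.361; τ_1 = 338.3/3.361 = 100.7 μs.
Leg 2: γ = 125.9; τ_2 = 470.6/125.9 = 3.738 μs.
Leg 3: speed unknown; τ_3 = 206.9/γ_3.
Total proper time: 100.7 + 3.738 + τ_3 = 193.7, so τ_3 = 193.7 − 104.4 = 89.29 μs.
γ_3 = 206.9/89.29 = 2.317; β = √(1 − 1/γ²) = √0.8137.

β = 0.902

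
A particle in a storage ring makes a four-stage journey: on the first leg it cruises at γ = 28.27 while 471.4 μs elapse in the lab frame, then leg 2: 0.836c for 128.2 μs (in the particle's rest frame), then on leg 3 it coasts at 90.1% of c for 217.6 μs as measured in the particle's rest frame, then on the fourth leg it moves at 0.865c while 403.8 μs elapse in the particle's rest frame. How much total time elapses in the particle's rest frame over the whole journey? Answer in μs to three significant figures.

τ = 766 μs

Leg 1: γ = 28.27; τ_1 = 471.4/28.27 = 16.67 μs.
Leg 2: 128.2 μs is already measured in the particle's rest frame.
Leg 3: 217.6 μs is already measured in the particle's rest frame.
Leg 4: 403.8 μs is already measured in the particle's rest frame.
Total: 16.67 + 128.2 + 217.6 + 403.8 μs.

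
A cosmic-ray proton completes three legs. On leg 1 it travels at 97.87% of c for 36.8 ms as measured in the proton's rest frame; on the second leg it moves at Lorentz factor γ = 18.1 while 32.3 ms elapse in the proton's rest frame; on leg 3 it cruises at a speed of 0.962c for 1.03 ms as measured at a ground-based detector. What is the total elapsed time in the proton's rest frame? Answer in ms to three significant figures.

Leg 1: 36.8 ms is already measured in the proton's rest frame.
Leg 2: 32.3 ms is already measured in the proton's rest frame.
Leg 3: γ = 1/√(1 − 0.962²) = 1/√0.07456 = 3.662; τ_3 = 1.03/3.662 = 0.2812 ms.
Total: 36.80 + 32.30 + 0.2812 ms.

τ = 69.4 ms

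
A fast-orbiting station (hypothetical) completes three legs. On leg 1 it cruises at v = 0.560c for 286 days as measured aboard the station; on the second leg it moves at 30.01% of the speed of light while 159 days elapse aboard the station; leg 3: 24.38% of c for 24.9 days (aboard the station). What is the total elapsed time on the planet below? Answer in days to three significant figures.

Leg 1: γ = 1/√(1 − 0.560²) = 1/√0.6864 = 1.207; Δt_1 = 1.207 × 286 = 345.2 days.
Leg 2: β = 0.3001; γ = 1/√(1 − 0.3001²) = 1/√0.9099 = 1.048; Δt_2 = 1.048 × 159 = 166.7 days.
Leg 3: β = 0.2438; γ = 1/√(1 − 0.2438²) = 1/√0.9406 = 1.031; Δt_3 = 1.031 × 24.9 = 25.67 days.
Total: 345.2 + 166.7 + 25.67 days.

Δt = 538 days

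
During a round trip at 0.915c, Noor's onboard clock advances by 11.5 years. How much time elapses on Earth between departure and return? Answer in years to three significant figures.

Δt = 28.5 years

γ = 1/√(1 − 0.915²) = 1/√0.1628 = 2.479
Earth-frame duration is the dilated interval: Δt = γτ = 2.479 × 11.5 years.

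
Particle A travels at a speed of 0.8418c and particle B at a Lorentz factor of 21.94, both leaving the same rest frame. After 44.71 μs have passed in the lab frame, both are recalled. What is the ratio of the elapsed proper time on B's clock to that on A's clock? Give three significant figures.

A: γ = 1/√(1 − 0.8418²) = 1/√0.2914 = 1.853. B: γ = 21.94.
τ_A/τ_B = γ_B/γ_A = 21.94/1.853 = 11.84, so τ_B/τ_A = 0.08444.

τ_B/τ_A = 0.0844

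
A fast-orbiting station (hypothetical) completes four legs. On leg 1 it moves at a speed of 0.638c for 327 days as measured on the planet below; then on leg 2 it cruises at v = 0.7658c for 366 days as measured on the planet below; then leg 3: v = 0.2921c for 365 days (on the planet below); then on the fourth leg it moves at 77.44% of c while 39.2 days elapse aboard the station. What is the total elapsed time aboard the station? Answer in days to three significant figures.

τ = 875 days

Leg 1: γ = 1/√(1 − 0.638²) = 1/√0.5930 = 1.299; τ_1 = 327/1.299 = 251.8 days.
Leg 2: γ = 1/√(1 − 0.7658²) = 1/√0.4136 = 1.555; τ_2 = 366/1.555 = 235.4 days.
Leg 3: γ = 1/√(1 − 0.2921²) = 1/√0.9147 = 1.046; τ_3 = 365/1.046 = 349.1 days.
Leg 4: 39.2 days is already measured aboard the station.
Total: 251.8 + 235.4 + 349.1 + 39.20 days.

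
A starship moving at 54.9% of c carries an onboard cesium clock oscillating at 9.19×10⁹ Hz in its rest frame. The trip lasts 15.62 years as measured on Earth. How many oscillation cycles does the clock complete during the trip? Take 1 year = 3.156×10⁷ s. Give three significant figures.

N = 3.79×10¹⁸

β = 0.549; γ = 1/√(1 − 0.549²) = 1/√0.6986 = 1.196
The oscillator's own cycle count is N = f × τ where τ is the proper time on the ship. τ = Δt/γ = 15.62/1.196 = 13.06 years = 4.120×10⁸ s.
N = 9.19×10⁹ × 4.120×10⁸ = 3.787×10¹⁸.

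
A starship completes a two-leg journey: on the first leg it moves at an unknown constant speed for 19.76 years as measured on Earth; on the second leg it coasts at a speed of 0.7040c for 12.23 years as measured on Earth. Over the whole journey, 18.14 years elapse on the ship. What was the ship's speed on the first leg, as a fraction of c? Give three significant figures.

β = 0.878

Leg 1: speed unknown; τ_1 = 19.76/γ_1.
Leg 2: γ = 1/√(1 − 0.7040²) = 1/√0.5044 = 1.408; τ_2 = 12.23/1.408 = 8.686 years.
Total proper time: τ_1 + 8.686 = 18.14, so τ_1 = 18.14 − 8.686 = 9.454 years.
γ_1 = 19.76/9.454 = 2.090; β = √(1 − 1/γ²) = √0.7711.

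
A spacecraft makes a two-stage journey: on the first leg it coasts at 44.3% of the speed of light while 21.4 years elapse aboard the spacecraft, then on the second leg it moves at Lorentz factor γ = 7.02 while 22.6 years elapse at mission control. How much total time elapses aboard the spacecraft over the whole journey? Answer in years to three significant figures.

τ = 24.6 years

Leg 1: 21.4 years is already measured aboard the spacecraft.
Leg 2: γ = 7.02; τ_2 = 22.6/7.020 = 3.219 years.
Total: 21.40 + 3.219 years.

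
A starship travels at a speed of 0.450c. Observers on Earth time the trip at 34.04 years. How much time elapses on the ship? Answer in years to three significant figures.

τ = 30.4 years

γ = 1/√(1 − 0.450²) = 1/√0.7975 = 1.120
The interval measured on Earth is the dilated one; the clock on the ship measures the proper time τ = Δt/γ = 34.04/1.120 years.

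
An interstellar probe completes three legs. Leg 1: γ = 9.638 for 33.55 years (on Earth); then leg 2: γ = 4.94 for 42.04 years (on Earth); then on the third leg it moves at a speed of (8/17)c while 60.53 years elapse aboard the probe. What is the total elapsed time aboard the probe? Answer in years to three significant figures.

τ = 72.5 years

Leg 1: γ = 9.638; τ_1 = 33.55/9.638 = 3.481 years.
Leg 2: γ = 4.94; τ_2 = 42.04/4.940 = 8.510 years.
Leg 3: 60.53 years is already measured aboard the probe.
Total: 3.481 + 8.510 + 60.53 years.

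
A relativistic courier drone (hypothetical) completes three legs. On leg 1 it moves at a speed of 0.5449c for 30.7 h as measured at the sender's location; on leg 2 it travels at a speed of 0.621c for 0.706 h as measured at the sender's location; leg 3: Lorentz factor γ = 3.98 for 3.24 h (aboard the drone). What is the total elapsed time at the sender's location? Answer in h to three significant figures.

Leg 1: 30.7 h is already measured at the sender's location.
Leg 2: 0.706 h is already measured at the sender's location.
Leg 3: γ = 3.98; Δt_3 = 3.980 × 3.24 = 12.90 h.
Total: 30.70 + 0.7060 + 12.90 h.

Δt = 44.3 h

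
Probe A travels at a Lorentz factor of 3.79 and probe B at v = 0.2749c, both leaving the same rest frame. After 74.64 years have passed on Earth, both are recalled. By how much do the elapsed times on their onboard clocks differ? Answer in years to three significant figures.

|τ_A − τ_B| = 52.1 years

A: γ = 3.79; τ_A = 74.64/3.790 = 19.69 years.
B: γ = 1/√(1 − 0.2749²) = 1/√0.9244 = 1.040; τ_B = 74.64/1.040 = 71.76 years.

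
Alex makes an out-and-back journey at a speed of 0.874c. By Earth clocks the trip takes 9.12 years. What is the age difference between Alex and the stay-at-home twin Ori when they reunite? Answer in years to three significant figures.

Δt − τ = 4.69 years

γ = 1/√(1 − 0.874²) = 1/√0.2361 = 2.058
Alex's elapsed proper time: τ = 9.12/2.058 = 4.432 years.
Age gap = Δt − τ = 9.12 − 4.432 years.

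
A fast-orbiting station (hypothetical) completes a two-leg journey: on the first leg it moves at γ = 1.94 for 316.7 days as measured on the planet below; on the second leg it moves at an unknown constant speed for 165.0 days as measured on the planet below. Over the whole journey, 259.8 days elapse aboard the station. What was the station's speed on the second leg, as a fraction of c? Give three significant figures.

Leg 1: γ = 1.94; τ_1 = 316.7/1.940 = 163.2 days.
Leg 2: speed unknown; τ_2 = 165.0/γ_2.
Total proper time: 163.2 + τ_2 = 259.8, so τ_2 = 259.8 − 163.2 = 96.55 days.
γ_2 = 165.0/96.55 = 1.709; β = √(1 − 1/γ²) = √0.6576.

β = 0.811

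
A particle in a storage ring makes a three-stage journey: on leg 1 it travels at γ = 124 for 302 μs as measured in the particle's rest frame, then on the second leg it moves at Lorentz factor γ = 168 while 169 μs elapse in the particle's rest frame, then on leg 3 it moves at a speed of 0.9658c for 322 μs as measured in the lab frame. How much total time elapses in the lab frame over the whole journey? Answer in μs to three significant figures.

Δt = 6.62×10⁴ μs

Leg 1: γ = 124; Δt_1 = 124.0 × 302 = 3.745×10⁴ μs.
Leg 2: γ = 168; Δt_2 = 168.0 × 169 = 2.839×10⁴ μs.
Leg 3: 322 μs is already measured in the lab frame.
Total: 3.745×10⁴ + 2.839×10⁴ + 322.0 μs.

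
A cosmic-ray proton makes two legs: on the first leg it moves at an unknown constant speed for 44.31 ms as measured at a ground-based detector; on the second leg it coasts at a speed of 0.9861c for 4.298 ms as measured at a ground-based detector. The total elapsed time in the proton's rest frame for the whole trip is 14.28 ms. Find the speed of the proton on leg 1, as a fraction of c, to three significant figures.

Leg 1: speed unknown; τ_1 = 44.31/γ_1.
Leg 2: γ = 1/√(1 − 0.9861²) = 1/√0.02761 = 6.019; τ_2 = 4.298/6.019 = 0.7141 ms.
Total proper time: τ_1 + 0.7141 = 14.28, so τ_1 = 14.28 − 0.7141 = 13.57 ms.
γ_1 = 44.31/13.57 = 3.266; β = √(1 − 1/γ²) = √0.9063.

β = 0.952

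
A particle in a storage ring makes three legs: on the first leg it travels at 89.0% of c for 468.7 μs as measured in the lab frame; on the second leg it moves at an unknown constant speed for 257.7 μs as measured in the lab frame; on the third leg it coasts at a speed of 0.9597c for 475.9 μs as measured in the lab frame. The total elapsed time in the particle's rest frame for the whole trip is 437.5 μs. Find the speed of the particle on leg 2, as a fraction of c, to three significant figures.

β = 0.937

Leg 1: β = 0.890; γ = 1/√(1 − 0.890²) = 1/√0.2079 = 2.193; τ_1 = 468.7/2.193 = 213.7 μs.
Leg 2: speed unknown; τ_2 = 257.7/γ_2.
Leg 3: γ = 1/√(1 − 0.9597²) = 1/√0.07898 = 3.558; τ_3 = 475.9/3.558 = 133.7 μs.
Total proper time: 213.7 + τ_2 + 133.7 = 437.5, so τ_2 = 437.5 − 347.4 = 90.05 μs.
γ_2 = 257.7/90.05 = 2.862; β = √(1 − 1/γ²) = √0.8779.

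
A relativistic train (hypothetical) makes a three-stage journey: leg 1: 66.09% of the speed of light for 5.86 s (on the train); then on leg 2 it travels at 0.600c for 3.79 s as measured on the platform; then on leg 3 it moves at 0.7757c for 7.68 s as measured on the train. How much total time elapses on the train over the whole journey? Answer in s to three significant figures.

Leg 1: 5.86 s is already measured on the train.
Leg 2: γ = 1/√(1 − 0.600²) = 5/4 = 1.250; τ_2 = 3.79/1.250 = 3.032 s.
Leg 3: 7.68 s is already measured on the train.
Total: 5.860 + 3.032 + 7.680 s.

τ = 16.6 s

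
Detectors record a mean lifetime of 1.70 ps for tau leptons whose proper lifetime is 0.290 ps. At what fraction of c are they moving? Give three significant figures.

γ = Δt/τ₀ = 1.70/0.290 = 5.862
β = √(1 − 1/γ²) = √(1 − 0.02910) = √0.9709

β = 0.985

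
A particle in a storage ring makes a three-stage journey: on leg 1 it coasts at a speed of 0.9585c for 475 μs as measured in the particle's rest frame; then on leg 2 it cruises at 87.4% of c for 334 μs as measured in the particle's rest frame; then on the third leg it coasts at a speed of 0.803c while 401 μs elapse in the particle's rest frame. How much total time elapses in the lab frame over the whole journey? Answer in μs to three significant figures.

Δt = 3030 μs

Leg 1: γ = 1/√(1 − 0.9585²) = 1/√0.08128 = 3.508; Δt_1 = 3.508 × 475 = 1666 μs.
Leg 2: β = 0.874; γ = 1/√(1 − 0.874²) = 1/√0.2361 = 2.058; Δt_2 = 2.058 × 334 = 687.3 μs.
Leg 3: γ = 1/√(1 − 0.803²) = 1/√0.3552 = 1.678; Δt_3 = 1.678 × 401 = 672.8 μs.
Total: 1666 + 687.3 + 672.8 μs.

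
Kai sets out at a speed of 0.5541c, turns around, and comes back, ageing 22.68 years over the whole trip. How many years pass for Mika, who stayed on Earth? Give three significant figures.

γ = 1/√(1 − 0.5541²) = 1/√0.6930 = 1.201
Earth-frame duration is the dilated interval: Δt = γτ = 1.201 × 22.68 years.

Δt = 27.2 years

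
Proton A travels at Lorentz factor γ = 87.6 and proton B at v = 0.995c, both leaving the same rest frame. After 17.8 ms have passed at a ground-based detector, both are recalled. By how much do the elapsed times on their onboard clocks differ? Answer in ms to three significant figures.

A: γ = 87.6; τ_A = 17.8/87.60 = 0.2032 ms.
B: γ = 1/√(1 − 0.995²) = 1/√0.009975 = 10.01; τ_B = 17.8/10.01 = 1.778 ms.

|τ_A − τ_B| = 1.57 ms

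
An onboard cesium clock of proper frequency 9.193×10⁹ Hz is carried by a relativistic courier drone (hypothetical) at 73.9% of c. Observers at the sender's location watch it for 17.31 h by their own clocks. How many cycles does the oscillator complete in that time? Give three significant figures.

N = 3.86×10¹⁴

β = 0.739; γ = 1/√(1 − 0.739²) = 1/√0.4539 = 1.484
During 17.31 h of lab time, the oscillator's proper time advances by τ = Δt/γ = 17.31/1.484 = 11.66 h = 4.198×10⁴ s.
N = f × τ = 9.193×10⁹ × 4.198×10⁴ = 3.859×10¹⁴.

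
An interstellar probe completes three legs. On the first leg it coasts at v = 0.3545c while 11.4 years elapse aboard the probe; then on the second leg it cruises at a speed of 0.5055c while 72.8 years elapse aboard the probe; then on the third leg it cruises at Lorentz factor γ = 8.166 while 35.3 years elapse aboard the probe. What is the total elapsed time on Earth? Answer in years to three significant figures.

Δt = 385 years

Leg 1: γ = 1/√(1 − 0.3545²) = 1/√0.8743 = 1.069; Δt_1 = 1.069 × 11.4 = 12.19 years.
Leg 2: γ = 1/√(1 − 0.5055²) = 1/√0.7445 = 1.159; Δt_2 = 1.159 × 72.8 = 84.37 years.
Leg 3: γ = 8.166; Δt_3 = 8.166 × 35.3 = 288.3 years.
Total: 12.19 + 84.37 + 288.3 years.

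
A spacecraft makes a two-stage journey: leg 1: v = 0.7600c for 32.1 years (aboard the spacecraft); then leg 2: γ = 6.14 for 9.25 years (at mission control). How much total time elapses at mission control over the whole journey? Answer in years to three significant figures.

Leg 1: γ = 1/√(1 − 0.7600²) = 1/√0.4224 = 1.539; Δt_1 = 1.539 × 32.1 = 49.39 years.
Leg 2: 9.25 years is already measured at mission control.
Total: 49.39 + 9.250 years.

Δt = 58.6 years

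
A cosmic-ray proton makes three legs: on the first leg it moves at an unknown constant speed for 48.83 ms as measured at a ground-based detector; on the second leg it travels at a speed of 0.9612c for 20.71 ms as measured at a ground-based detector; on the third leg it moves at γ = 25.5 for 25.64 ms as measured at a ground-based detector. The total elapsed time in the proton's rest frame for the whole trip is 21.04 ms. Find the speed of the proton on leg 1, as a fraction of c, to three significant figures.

β = 0.956

Leg 1: speed unknown; τ_1 = 48.83/γ_1.
Leg 2: γ = 1/√(1 − 0.9612²) = 1/√0.07609 = 3.625; τ_2 = 20.71/3.625 = 5.713 ms.
Leg 3: γ = 25.5; τ_3 = 25.64/25.50 = 1.005 ms.
Total proper time: τ_1 + 5.713 + 1.005 = 21.04, so τ_1 = 21.04 − 6.718 = 14.32 ms.
γ_1 = 48.83/14.32 = 3.410; β = √(1 − 1/γ²) = √0.9140.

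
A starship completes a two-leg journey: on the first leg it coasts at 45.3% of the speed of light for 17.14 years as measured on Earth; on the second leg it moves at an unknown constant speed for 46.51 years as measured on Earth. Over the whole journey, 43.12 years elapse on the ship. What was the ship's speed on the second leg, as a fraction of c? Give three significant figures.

β = 0.801

Leg 1: β = 0.453; γ = 1/√(1 − 0.453²) = 1/√0.7948 = 1.122; τ_1 = 17.14/1.122 = 15.28 years.
Leg 2: speed unknown; τ_2 = 46.51/γ_2.
Total proper time: 15.28 + τ_2 = 43.12, so τ_2 = 43.12 − 15.28 = 27.84 years.
γ_2 = 46.51/27.84 = 1.671; β = √(1 − 1/γ²) = √0.6417.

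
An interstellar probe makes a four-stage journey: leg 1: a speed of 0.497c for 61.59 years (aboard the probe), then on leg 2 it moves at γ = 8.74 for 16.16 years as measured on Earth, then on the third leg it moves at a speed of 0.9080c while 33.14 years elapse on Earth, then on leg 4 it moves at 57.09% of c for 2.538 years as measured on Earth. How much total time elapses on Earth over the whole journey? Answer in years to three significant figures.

Δt = 123 years

Leg 1: γ = 1/√(1 − 0.497²) = 1/√0.7530 = 1.152; Δt_1 = 1.152 × 61.59 = 70.98 years.
Leg 2: 16.16 years is already measured on Earth.
Leg 3: 33.14 years is already measured on Earth.
Leg 4: 2.538 years is already measured on Earth.
Total: 70.98 + 16.16 + 33.14 + 2.538 years.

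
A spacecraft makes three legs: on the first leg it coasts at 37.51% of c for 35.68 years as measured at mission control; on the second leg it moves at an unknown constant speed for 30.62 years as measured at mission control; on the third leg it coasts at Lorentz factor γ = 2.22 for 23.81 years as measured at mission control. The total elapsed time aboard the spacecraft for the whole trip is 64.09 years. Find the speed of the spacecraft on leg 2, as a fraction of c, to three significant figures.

Leg 1: β = 0.3751; γ = 1/√(1 − 0.3751²) = 1/√0.8593 = 1.079; τ_1 = 35.68/1.079 = 33.07 years.
Leg 2: speed unknown; τ_2 = 30.62/γ_2.
Leg 3: γ = 2.22; τ_3 = 23.81/2.220 = 10.73 years.
Total proper time: 33.07 + τ_2 + 10.73 = 64.09, so τ_2 = 64.09 − 43.80 = 20.29 years.
γ_2 = 30.62/20.29 = 1.509; β = √(1 − 1/γ²) = √0.5609.

β = 0.749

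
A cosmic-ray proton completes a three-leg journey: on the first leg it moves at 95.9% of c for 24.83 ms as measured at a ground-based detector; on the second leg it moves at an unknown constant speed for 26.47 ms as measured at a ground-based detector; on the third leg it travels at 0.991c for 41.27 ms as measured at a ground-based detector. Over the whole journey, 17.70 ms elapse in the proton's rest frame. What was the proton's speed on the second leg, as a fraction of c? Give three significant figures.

Leg 1: β = 0.959; γ = 1/√(1 − 0.959²) = 1/√0.08032 = 3.529; τ_1 = 24.83/3.529 = 7.037 ms.
Leg 2: speed unknown; τ_2 = 26.47/γ_2.
Leg 3: γ = 1/√(1 − 0.991²) = 1/√0.01792 = 7.470; τ_3 = 41.27/7.470 = 5.524 ms.
Total proper time: 7.037 + τ_2 + 5.524 = 17.70, so τ_2 = 17.70 − 12.56 = 5.139 ms.
γ_2 = 26.47/5.139 = 5.151; β = √(1 − 1/γ²) = √0.9623.

β = 0.981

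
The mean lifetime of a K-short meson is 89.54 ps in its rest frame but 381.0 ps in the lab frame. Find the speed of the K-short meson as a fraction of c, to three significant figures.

β = 0.972

γ = Δt/τ₀ = 381.0/89.54 = 4.255
β = √(1 − 1/γ²) = √(1 − 0.05523) = √0.9448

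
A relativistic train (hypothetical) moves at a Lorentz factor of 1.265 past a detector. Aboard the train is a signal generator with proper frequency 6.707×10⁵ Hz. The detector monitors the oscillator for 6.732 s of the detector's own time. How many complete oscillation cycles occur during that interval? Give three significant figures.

γ = 1.265
During 6.732 s of lab time, the oscillator's proper time advances by τ = Δt/γ = 6.732/1.265 = 5.322 s = 5.322×10⁰ s.
N = f × τ = 6.707×10⁵ × 5.322×10⁰ = 3.569×10⁶.

N = 3.57×10⁶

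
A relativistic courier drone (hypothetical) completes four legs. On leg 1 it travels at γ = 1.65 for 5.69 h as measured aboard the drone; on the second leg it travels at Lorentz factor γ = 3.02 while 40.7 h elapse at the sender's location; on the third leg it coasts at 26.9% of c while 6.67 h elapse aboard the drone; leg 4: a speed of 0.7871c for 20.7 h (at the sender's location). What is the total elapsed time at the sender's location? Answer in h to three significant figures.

Leg 1: γ = 1.65; Δt_1 = 1.650 × 5.69 = 9.388 h.
Leg 2: 40.7 h is already measured at the sender's location.
Leg 3: β = 0.269; γ = 1/√(1 − 0.269²) = 1/√0.9276 = 1.038; Δt_3 = 1.038 × 6.67 = 6.925 h.
Leg 4: 20.7 h is already measured at the sender's location.
Total: 9.388 + 40.70 + 6.925 + 20.70 h.

Δt = 77.7 h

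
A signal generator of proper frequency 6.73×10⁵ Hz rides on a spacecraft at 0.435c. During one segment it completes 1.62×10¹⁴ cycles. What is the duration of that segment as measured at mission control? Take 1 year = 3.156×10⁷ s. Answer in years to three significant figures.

γ = 1/√(1 − 0.435²) = 1/√0.8108 = 1.111
Proper time for N cycles: τ = N/f = 1.62×10¹⁴/(6.73×10⁵) = 2.407×10⁸ s = 7.627 years.
Lab-frame duration Δt = γτ = 1.111 × 7.627 = 8.471 years.

Δt = 8.47 years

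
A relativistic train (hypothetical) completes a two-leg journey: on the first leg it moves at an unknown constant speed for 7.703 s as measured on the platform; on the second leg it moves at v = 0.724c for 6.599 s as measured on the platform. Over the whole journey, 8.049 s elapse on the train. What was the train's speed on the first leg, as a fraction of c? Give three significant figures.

β = 0.891

Leg 1: speed unknown; τ_1 = 7.703/γ_1.
Leg 2: γ = 1/√(1 − 0.724²) = 1/√0.4758 = 1.450; τ_2 = 6.599/1.450 = 4.552 s.
Total proper time: τ_1 + 4.552 = 8.049, so τ_1 = 8.049 − 4.552 = 3.497 s.
γ_1 = 7.703/3.497 = 2.203; β = √(1 − 1/γ²) = √0.7939.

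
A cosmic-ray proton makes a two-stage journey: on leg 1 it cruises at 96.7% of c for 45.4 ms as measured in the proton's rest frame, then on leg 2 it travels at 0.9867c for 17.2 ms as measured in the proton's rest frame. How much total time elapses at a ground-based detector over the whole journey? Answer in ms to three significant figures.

Leg 1: β = 0.967; γ = 1/√(1 − 0.967²) = 1/√0.06491 = 3.925; Δt_1 = 3.925 × 45.4 = 178.2 ms.
Leg 2: γ = 1/√(1 − 0.9867²) = 1/√0.02642 = 6.152; Δt_2 = 6.152 × 17.2 = 105.8 ms.
Total: 178.2 + 105.8 ms.

Δt = 284 ms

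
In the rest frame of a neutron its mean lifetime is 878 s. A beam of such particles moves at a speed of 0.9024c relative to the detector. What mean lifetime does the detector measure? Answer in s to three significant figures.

Δt = 2040 s

γ = 1/√(1 − 0.9024²) = 1/√0.1857 = 2.321
The rest-frame lifetime is the proper time; the lab measures the dilated interval Δt = γτ₀ = 2.321 × 878 s.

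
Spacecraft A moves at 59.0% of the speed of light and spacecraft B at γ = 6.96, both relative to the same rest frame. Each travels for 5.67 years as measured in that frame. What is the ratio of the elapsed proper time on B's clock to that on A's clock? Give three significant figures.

τ_B/τ_A = 0.178

A: β = 0.590; γ = 1/√(1 − 0.590²) = 1/√0.6519 = 1.239. B: γ = 6.96.
τ_A/τ_B = γ_B/γ_A = 6.960/1.239 = 5.620, so τ_B/τ_A = 0.1780.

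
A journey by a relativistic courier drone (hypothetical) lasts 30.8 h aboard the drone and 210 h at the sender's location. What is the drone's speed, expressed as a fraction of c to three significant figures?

The proper time is measured aboard the drone (both events occur at the drone's location); Δt is measured at the sender's location. γ = Δt/τ = 210/30.8 = 6.818.
β = √(1 − 1/γ²) = √(1 − 0.02151) = √0.9785

β = 0.989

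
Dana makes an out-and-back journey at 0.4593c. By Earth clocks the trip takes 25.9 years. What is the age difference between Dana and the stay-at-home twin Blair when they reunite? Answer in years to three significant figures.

Δt − τ = 2.89 years

γ = 1/√(1 − 0.4593²) = 1/√0.7890 = 1.126
Dana's elapsed proper time: τ = 25.9/1.126 = 23.01 years.
Age gap = Δt − τ = 25.9 − 23.01 years.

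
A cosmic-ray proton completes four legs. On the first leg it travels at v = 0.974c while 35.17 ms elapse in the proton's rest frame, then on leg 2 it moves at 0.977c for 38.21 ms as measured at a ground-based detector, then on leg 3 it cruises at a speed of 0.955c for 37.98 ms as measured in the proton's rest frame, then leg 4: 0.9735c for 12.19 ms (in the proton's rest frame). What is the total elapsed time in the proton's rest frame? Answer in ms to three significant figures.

Leg 1: 35.17 ms is already measured in the proton's rest frame.
Leg 2: γ = 1/√(1 − 0.977²) = 1/√0.04547 = 4.690; τ_2 = 38.21/4.690 = 8.148 ms.
Leg 3: 37.98 ms is already measured in the proton's rest frame.
Leg 4: 12.19 ms is already measured in the proton's rest frame.
Total: 35.17 + 8.148 + 37.98 + 12.19 ms.

τ = 93.5 ms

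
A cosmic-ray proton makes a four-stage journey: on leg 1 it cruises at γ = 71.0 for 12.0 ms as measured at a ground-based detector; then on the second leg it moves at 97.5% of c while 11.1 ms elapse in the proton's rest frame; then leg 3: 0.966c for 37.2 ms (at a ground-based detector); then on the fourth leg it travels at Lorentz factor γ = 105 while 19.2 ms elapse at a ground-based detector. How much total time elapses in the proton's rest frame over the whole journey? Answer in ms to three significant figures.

Leg 1: γ = 71.0; τ_1 = 12.0/71.00 = 0.1690 ms.
Leg 2: 11.1 ms is already measured in the proton's rest frame.
Leg 3: γ = 1/√(1 − 0.966²) = 1/√0.06684 = 3.868; τ_3 = 37.2/3.868 = 9.618 ms.
Leg 4: γ = 105; τ_4 = 19.2/105.0 = 0.1829 ms.
Total: 0.1690 + 11.10 + 9.618 + 0.1829 ms.

τ = 21.1 ms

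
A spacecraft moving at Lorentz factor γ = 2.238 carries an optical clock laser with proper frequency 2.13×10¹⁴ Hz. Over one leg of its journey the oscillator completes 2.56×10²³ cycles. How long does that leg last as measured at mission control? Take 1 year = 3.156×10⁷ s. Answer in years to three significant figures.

γ = 2.238
Proper time for N cycles: τ = N/f = 2.56×10²³/(2.13×10¹⁴) = 1.202×10⁹ s = 38.08 years.
Lab-frame duration Δt = γτ = 2.238 × 38.08 = 85.23 years.

Δt = 85.2 years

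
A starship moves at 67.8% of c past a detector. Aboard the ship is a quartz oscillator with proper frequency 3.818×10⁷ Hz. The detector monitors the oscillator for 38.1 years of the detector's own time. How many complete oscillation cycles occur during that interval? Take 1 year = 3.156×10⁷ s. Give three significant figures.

β = 0.678; γ = 1/√(1 − 0.678²) = 1/√0.5403 = 1.360
During 38.1 years of lab time, the oscillator's proper time advances by τ = Δt/γ = 38.1/1.360 = 28.01 years = 8.839×10⁸ s.
N = f × τ = 3.818×10⁷ × 8.839×10⁸ = 3.375×10¹⁶.

N = 3.37×10¹⁶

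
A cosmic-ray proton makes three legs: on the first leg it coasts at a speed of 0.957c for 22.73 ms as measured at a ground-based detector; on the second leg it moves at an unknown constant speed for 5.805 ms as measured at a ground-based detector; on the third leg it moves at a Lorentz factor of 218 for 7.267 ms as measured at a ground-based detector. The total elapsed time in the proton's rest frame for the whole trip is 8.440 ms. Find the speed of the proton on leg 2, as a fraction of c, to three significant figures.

β = 0.950

Leg 1: γ = 1/√(1 − 0.957²) = 1/√0.08415 = 3.447; τ_1 = 22.73/3.447 = 6.594 ms.
Leg 2: speed unknown; τ_2 = 5.805/γ_2.
Leg 3: γ = 218; τ_3 = 7.267/218.0 = 0.03333 ms.
Total proper time: 6.594 + τ_2 + 0.03333 = 8.440, so τ_2 = 8.440 − 6.627 = 1.813 ms.
γ_2 = 5.805/1.813 = 3.202; β = √(1 − 1/γ²) = √0.9025.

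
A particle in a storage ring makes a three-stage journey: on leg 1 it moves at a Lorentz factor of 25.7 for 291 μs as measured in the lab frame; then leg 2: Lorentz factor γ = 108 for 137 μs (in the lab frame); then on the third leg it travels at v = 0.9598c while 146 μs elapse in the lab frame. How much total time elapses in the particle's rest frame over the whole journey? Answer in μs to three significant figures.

Leg 1: γ = 25.7; τ_1 = 291/25.70 = 11.32 μs.
Leg 2: γ = 108; τ_2 = 137/108.0 = 1.269 μs.
Leg 3: γ = 1/√(1 − 0.9598²) = 1/√0.07878 = 3.563; τ_3 = 146/3.563 = 40.98 μs.
Total: 11.32 + 1.269 + 40.98 μs.

τ = 53.6 μs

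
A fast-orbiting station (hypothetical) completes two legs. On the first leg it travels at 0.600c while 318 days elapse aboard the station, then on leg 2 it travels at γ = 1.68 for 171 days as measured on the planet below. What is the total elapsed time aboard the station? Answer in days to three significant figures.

τ = 420 days

Leg 1: 318 days is already measured aboard the station.
Leg 2: γ = 1.68; τ_2 = 171/1.680 = 101.8 days.
Total: 318.0 + 101.8 days.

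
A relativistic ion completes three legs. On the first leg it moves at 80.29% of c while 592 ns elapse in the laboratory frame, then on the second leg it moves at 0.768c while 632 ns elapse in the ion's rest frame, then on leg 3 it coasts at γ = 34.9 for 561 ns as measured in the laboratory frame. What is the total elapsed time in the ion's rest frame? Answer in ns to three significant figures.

τ = 1000 ns

Leg 1: β = 0.8029; γ = 1/√(1 − 0.8029²) = 1/√0.3554 = 1.678; τ_1 = 592/1.678 = 352.9 ns.
Leg 2: 632 ns is already measured in the ion's rest frame.
Leg 3: γ = 34.9; τ_3 = 561/34.90 = 16.07 ns.
Total: 352.9 + 632.0 + 16.07 ns.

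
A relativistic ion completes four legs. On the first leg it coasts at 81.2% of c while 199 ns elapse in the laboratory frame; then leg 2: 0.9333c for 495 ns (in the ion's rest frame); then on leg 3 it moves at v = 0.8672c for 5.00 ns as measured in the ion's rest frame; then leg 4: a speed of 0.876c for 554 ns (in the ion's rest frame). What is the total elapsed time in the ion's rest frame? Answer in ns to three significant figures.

Leg 1: β = 0.812; γ = 1/√(1 − 0.812²) = 1/√0.3407 = 1.713; τ_1 = 199/1.713 = 116.1 ns.
Leg 2: 495 ns is already measured in the ion's rest frame.
Leg 3: 5.00 ns is already measured in the ion's rest frame.
Leg 4: 554 ns is already measured in the ion's rest frame.
Total: 116.1 + 495.0 + 5.000 + 554.0 ns.

τ = 1170 ns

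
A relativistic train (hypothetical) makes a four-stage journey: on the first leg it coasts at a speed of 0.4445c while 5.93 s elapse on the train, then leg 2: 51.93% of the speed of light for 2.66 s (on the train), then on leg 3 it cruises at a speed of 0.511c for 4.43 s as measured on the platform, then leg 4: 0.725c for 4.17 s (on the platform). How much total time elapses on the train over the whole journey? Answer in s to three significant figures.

τ = 15.3 s

Leg 1: 5.93 s is already measured on the train.
Leg 2: 2.66 s is already measured on the train.
Leg 3: γ = 1/√(1 − 0.511²) = 1/√0.7389 = 1.163; τ_3 = 4.43/1.163 = 3.808 s.
Leg 4: γ = 1/√(1 − 0.725²) = 1/√0.4744 = 1.452; τ_4 = 4.17/1.452 = 2.872 s.
Total: 5.930 + 2.660 + 3.808 + 2.872 s.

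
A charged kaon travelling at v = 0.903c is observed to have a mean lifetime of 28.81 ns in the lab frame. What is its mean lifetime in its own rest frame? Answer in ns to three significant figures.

τ₀ = 12.4 ns

γ = 1/√(1 − 0.903²) = 1/√0.1846 = 2.328
The lab-frame lifetime is the dilated interval; the proper lifetime is τ₀ = Δt/γ = 28.81/2.328 ns.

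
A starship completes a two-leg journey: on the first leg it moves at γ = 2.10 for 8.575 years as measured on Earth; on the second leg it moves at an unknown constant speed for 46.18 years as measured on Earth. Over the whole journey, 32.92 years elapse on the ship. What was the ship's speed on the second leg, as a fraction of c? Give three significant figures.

β = 0.781

Leg 1: γ = 2.10; τ_1 = 8.575/2.100 = 4.083 years.
Leg 2: speed unknown; τ_2 = 46.18/γ_2.
Total proper time: 4.083 + τ_2 = 32.92, so τ_2 = 32.92 − 4.083 = 28.84 years.
γ_2 = 46.18/28.84 = 1.601; β = √(1 − 1/γ²) = √0.6101.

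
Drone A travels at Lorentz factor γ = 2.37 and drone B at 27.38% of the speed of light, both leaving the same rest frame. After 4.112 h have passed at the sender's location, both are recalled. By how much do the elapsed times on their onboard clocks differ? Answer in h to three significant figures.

A: γ = 2.37; τ_A = 4.112/2.370 = 1.735 h.
B: β = 0.2738; γ = 1/√(1 − 0.2738²) = 1/√0.9250 = 1.040; τ_B = 4.112/1.040 = 3.955 h.

|τ_A − τ_B| = 2.22 h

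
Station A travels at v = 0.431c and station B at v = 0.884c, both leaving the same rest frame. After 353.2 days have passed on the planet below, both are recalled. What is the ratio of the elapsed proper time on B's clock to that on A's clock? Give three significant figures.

A: γ = 1/√(1 − 0.431²) = 1/√0.8142 = 1.108. B: γ = 1/√(1 − 0.884²) = 1/√0.2185 = 2.139.
τ_A/τ_B = γ_B/γ_A = 2.139/1.108 = 1.930, so τ_B/τ_A = 0.5181.

τ_B/τ_A = 0.518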